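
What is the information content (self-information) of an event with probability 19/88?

Information content I(x) = -log₂(p(x))
I = -log₂(19/88) = -log₂(0.2159)
I = 2.2115 bits


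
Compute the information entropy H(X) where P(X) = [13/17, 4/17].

H(X) = -Σ p(x) log₂ p(x)
  -13/17 × log₂(13/17) = 0.2960
  -4/17 × log₂(4/17) = 0.4912
H(X) = 0.7871 bits


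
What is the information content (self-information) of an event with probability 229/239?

Information content I(x) = -log₂(p(x))
I = -log₂(229/239) = -log₂(0.9582)
I = 0.0617 bits


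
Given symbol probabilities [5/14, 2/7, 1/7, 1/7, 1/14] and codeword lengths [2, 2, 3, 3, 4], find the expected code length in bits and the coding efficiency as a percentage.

Average length L = Σ p_i × l_i = 2.4286 bits
Entropy H = 2.1210 bits
Efficiency η = H/L × 100% = 87.33%


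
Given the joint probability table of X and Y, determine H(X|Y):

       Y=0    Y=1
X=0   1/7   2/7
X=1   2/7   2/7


H(X|Y) = Σ_y p(y) H(X|Y=y)
  p(Y=0) = 3/7, H(X|Y=0) = 0.9183
  p(Y=1) = 4/7, H(X|Y=1) = 1.0000
H(X|Y) = 0.4286×0.9183 + 0.5714×1.0000 = 0.9650 bits


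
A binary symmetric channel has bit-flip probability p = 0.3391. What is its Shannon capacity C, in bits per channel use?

For BSC with error probability p:
C = 1 - H(p) where H(p) is binary entropy
H(0.3391) = -0.3391 × log₂(0.3391) - 0.6609 × log₂(0.6609)
H(p) = 0.9240
C = 1 - 0.9240 = 0.0760 bits/use


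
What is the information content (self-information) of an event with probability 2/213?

Information content I(x) = -log₂(p(x))
I = -log₂(2/213) = -log₂(0.0094)
I = 6.7347 bits


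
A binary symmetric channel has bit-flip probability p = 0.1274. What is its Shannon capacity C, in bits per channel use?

For BSC with error probability p:
C = 1 - H(p) where H(p) is binary entropy
H(0.1274) = -0.1274 × log₂(0.1274) - 0.8726 × log₂(0.8726)
H(p) = 0.5503
C = 1 - 0.5503 = 0.4497 bits/use


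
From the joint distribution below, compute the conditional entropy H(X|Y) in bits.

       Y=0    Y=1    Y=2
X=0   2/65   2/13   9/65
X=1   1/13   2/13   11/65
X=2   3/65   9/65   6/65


H(X|Y) = Σ_y p(y) H(X|Y=y)
  p(Y=0) = 2/13, H(X|Y=0) = 1.4855
  p(Y=1) = 29/65, H(X|Y=1) = 1.5832
  p(Y=2) = 2/5, H(X|Y=2) = 1.5430
H(X|Y) = 0.1538×1.4855 + 0.4462×1.5832 + 0.4000×1.5430 = 1.5521 bits


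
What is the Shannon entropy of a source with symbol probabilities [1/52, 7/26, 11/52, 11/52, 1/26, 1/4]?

H(X) = -Σ p(x) log₂ p(x)
  -1/52 × log₂(1/52) = 0.1096
  -7/26 × log₂(7/26) = 0.5097
  -11/52 × log₂(11/52) = 0.4741
  -11/52 × log₂(11/52) = 0.4741
  -1/26 × log₂(1/26) = 0.1808
  -1/4 × log₂(1/4) = 0.5000
H(X) = 2.2482 bits


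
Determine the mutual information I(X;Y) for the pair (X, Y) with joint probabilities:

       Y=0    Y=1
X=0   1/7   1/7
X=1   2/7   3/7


H(X) = 0.8631, H(Y) = 0.9852, H(X,Y) = 1.8424
I(X;Y) = H(X) + H(Y) - H(X,Y) = 0.0060 bits


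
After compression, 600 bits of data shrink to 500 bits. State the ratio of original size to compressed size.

Compression ratio = Original / Compressed
= 600 / 500 = 1.20:1


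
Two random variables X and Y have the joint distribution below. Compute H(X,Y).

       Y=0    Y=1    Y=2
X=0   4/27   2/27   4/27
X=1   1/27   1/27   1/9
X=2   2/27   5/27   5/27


H(X,Y) = -Σ p(x,y) log₂ p(x,y)
  p(0,0)=4/27: -0.1481 × log₂(0.1481) = 0.4081
  p(0,1)=2/27: -0.0741 × log₂(0.0741) = 0.2781
  p(0,2)=4/27: -0.1481 × log₂(0.1481) = 0.4081
  p(1,0)=1/27: -0.0370 × log₂(0.0370) = 0.1761
  p(1,1)=1/27: -0.0370 × log₂(0.0370) = 0.1761
  p(1,2)=1/9: -0.1111 × log₂(0.1111) = 0.3522
  p(2,0)=2/27: -0.0741 × log₂(0.0741) = 0.2781
  p(2,1)=5/27: -0.1852 × log₂(0.1852) = 0.4505
  p(2,2)=5/27: -0.1852 × log₂(0.1852) = 0.4505
H(X,Y) = 2.9781 bits


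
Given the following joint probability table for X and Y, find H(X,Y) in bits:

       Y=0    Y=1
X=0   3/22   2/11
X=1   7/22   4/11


H(X,Y) = -Σ p(x,y) log₂ p(x,y)
  p(0,0)=3/22: -0.1364 × log₂(0.1364) = 0.3920
  p(0,1)=2/11: -0.1818 × log₂(0.1818) = 0.4472
  p(1,0)=7/22: -0.3182 × log₂(0.3182) = 0.5257
  p(1,1)=4/11: -0.3636 × log₂(0.3636) = 0.5307
H(X,Y) = 1.8955 bits


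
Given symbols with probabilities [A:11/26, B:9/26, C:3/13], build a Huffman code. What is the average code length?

Huffman tree construction:
Combine smallest probabilities repeatedly
Resulting codes:
  A: 0 (length 1)
  B: 11 (length 2)
  C: 10 (length 2)
Average length = Σ p(s) × length(s) = 1.5769 bits


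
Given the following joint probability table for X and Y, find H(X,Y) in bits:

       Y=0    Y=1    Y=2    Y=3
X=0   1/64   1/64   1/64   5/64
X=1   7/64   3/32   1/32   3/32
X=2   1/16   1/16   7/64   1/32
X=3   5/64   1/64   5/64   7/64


H(X,Y) = -Σ p(x,y) log₂ p(x,y)
  p(0,0)=1/64: -0.0156 × log₂(0.0156) = 0.0938
  p(0,1)=1/64: -0.0156 × log₂(0.0156) = 0.0938
  p(0,2)=1/64: -0.0156 × log₂(0.0156) = 0.0938
  p(0,3)=5/64: -0.0781 × log₂(0.0781) = 0.2873
  p(1,0)=7/64: -0.1094 × log₂(0.1094) = 0.3492
  p(1,1)=3/32: -0.0938 × log₂(0.0938) = 0.3202
  p(1,2)=1/32: -0.0312 × log₂(0.0312) = 0.1562
  p(1,3)=3/32: -0.0938 × log₂(0.0938) = 0.3202
  p(2,0)=1/16: -0.0625 × log₂(0.0625) = 0.2500
  p(2,1)=1/16: -0.0625 × log₂(0.0625) = 0.2500
  p(2,2)=7/64: -0.1094 × log₂(0.1094) = 0.3492
  p(2,3)=1/32: -0.0312 × log₂(0.0312) = 0.1562
  p(3,0)=5/64: -0.0781 × log₂(0.0781) = 0.2873
  p(3,1)=1/64: -0.0156 × log₂(0.0156) = 0.0938
  p(3,2)=5/64: -0.0781 × log₂(0.0781) = 0.2873
  p(3,3)=7/64: -0.1094 × log₂(0.1094) = 0.3492
H(X,Y) = 3.7375 bits


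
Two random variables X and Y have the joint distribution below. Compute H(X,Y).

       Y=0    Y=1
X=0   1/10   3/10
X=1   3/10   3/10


H(X,Y) = -Σ p(x,y) log₂ p(x,y)
  p(0,0)=1/10: -0.1000 × log₂(0.1000) = 0.3322
  p(0,1)=3/10: -0.3000 × log₂(0.3000) = 0.5211
  p(1,0)=3/10: -0.3000 × log₂(0.3000) = 0.5211
  p(1,1)=3/10: -0.3000 × log₂(0.3000) = 0.5211
H(X,Y) = 1.8955 bits


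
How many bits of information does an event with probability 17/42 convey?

Information content I(x) = -log₂(p(x))
I = -log₂(17/42) = -log₂(0.4048)
I = 1.3049 bits


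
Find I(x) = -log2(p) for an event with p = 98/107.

Information content I(x) = -log₂(p(x))
I = -log₂(98/107) = -log₂(0.9159)
I = 0.1268 bits


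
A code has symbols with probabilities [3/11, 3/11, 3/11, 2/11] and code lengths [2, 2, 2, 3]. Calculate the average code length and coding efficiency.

Average length L = Σ p_i × l_i = 2.1818 bits
Entropy H = 1.9808 bits
Efficiency η = H/L × 100% = 90.79%


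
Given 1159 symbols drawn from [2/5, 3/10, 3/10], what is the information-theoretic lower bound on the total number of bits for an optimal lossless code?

Entropy H = 1.5710 bits/symbol
Minimum bits = H × n = 1.5710 × 1159
= 1820.73 bits


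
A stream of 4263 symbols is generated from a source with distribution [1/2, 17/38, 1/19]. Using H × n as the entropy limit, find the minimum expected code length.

Entropy H = 1.2427 bits/symbol
Minimum bits = H × n = 1.2427 × 4263
= 5297.76 bits


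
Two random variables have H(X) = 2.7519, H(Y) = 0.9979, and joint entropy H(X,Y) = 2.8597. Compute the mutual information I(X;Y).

I(X;Y) = H(X) + H(Y) - H(X,Y)
I(X;Y) = 2.7519 + 0.9979 - 2.8597 = 0.8901 bits


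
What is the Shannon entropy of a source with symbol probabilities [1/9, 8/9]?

H(X) = -Σ p(x) log₂ p(x)
  -1/9 × log₂(1/9) = 0.3522
  -8/9 × log₂(8/9) = 0.1510
H(X) = 0.5033 bits


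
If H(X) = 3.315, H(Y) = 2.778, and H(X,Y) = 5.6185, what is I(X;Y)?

I(X;Y) = H(X) + H(Y) - H(X,Y)
I(X;Y) = 3.315 + 2.778 - 5.6185 = 0.4745 bits


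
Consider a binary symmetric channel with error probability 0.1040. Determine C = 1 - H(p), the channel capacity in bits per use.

For BSC with error probability p:
C = 1 - H(p) where H(p) is binary entropy
H(0.1040) = -0.1040 × log₂(0.1040) - 0.8960 × log₂(0.8960)
H(p) = 0.4815
C = 1 - 0.4815 = 0.5185 bits/use


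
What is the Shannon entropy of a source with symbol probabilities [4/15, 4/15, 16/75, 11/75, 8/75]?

H(X) = -Σ p(x) log₂ p(x)
  -4/15 × log₂(4/15) = 0.5085
  -4/15 × log₂(4/15) = 0.5085
  -16/75 × log₂(16/75) = 0.4755
  -11/75 × log₂(11/75) = 0.4062
  -8/75 × log₂(8/75) = 0.3444
H(X) = 2.2431 bits


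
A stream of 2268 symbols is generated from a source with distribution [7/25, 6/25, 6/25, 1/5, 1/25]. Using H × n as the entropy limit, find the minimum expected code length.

Entropy H = 2.1526 bits/symbol
Minimum bits = H × n = 2.1526 × 2268
= 4882.16 bits


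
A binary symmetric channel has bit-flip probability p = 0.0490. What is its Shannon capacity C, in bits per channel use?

For BSC with error probability p:
C = 1 - H(p) where H(p) is binary entropy
H(0.0490) = -0.0490 × log₂(0.0490) - 0.9510 × log₂(0.9510)
H(p) = 0.2821
C = 1 - 0.2821 = 0.7179 bits/use


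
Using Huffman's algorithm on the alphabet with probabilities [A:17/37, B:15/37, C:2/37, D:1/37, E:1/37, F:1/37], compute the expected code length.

Huffman tree construction:
Combine smallest probabilities repeatedly
Resulting codes:
  A: 0 (length 1)
  B: 11 (length 2)
  C: 1011 (length 4)
  D: 1000 (length 4)
  E: 1001 (length 4)
  F: 1010 (length 4)
Average length = Σ p(s) × length(s) = 1.8108 bits


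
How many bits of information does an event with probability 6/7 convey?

Information content I(x) = -log₂(p(x))
I = -log₂(6/7) = -log₂(0.8571)
I = 0.2224 bits


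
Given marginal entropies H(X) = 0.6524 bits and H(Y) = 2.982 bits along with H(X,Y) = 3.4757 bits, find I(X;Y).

I(X;Y) = H(X) + H(Y) - H(X,Y)
I(X;Y) = 0.6524 + 2.982 - 3.4757 = 0.1587 bits


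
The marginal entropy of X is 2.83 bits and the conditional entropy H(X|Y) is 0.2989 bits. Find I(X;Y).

I(X;Y) = H(X) - H(X|Y)
I(X;Y) = 2.83 - 0.2989 = 2.5311 bits


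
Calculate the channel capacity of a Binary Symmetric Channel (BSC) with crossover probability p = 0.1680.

For BSC with error probability p:
C = 1 - H(p) where H(p) is binary entropy
H(0.1680) = -0.1680 × log₂(0.1680) - 0.8320 × log₂(0.8320)
H(p) = 0.6531
C = 1 - 0.6531 = 0.3469 bits/use


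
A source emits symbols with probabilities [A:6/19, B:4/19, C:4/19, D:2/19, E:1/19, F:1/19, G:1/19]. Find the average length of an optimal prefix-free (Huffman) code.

Huffman tree construction:
Combine smallest probabilities repeatedly
Resulting codes:
  A: 11 (length 2)
  B: 00 (length 2)
  C: 01 (length 2)
  D: 1011 (length 4)
  E: 1000 (length 4)
  F: 1001 (length 4)
  G: 1010 (length 4)
Average length = Σ p(s) × length(s) = 2.5263 bits


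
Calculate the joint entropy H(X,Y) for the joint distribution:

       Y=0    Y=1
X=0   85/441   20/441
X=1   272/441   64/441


H(X,Y) = -Σ p(x,y) log₂ p(x,y)
  p(0,0)=85/441: -0.1927 × log₂(0.1927) = 0.4578
  p(0,1)=20/441: -0.0454 × log₂(0.0454) = 0.2024
  p(1,0)=272/441: -0.6168 × log₂(0.6168) = 0.4300
  p(1,1)=64/441: -0.1451 × log₂(0.1451) = 0.4041
H(X,Y) = 1.4943 bits


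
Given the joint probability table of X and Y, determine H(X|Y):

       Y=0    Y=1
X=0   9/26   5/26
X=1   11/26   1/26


H(X|Y) = Σ_y p(y) H(X|Y=y)
  p(Y=0) = 10/13, H(X|Y=0) = 0.9928
  p(Y=1) = 3/13, H(X|Y=1) = 0.6500
H(X|Y) = 0.7692×0.9928 + 0.2308×0.6500 = 0.9137 bits


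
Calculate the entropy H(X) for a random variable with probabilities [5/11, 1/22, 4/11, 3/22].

H(X) = -Σ p(x) log₂ p(x)
  -5/11 × log₂(5/11) = 0.5170
  -1/22 × log₂(1/22) = 0.2027
  -4/11 × log₂(4/11) = 0.5307
  -3/22 × log₂(3/22) = 0.3920
H(X) = 1.6424 bits


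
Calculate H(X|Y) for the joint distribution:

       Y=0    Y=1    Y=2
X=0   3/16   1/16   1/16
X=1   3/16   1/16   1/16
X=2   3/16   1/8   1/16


H(X|Y) = Σ_y p(y) H(X|Y=y)
  p(Y=0) = 9/16, H(X|Y=0) = 1.5850
  p(Y=1) = 1/4, H(X|Y=1) = 1.5000
  p(Y=2) = 3/16, H(X|Y=2) = 1.5850
H(X|Y) = 0.5625×1.5850 + 0.2500×1.5000 + 0.1875×1.5850 = 1.5637 bits


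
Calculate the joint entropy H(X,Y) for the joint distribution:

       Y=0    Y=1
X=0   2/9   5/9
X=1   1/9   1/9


H(X,Y) = -Σ p(x,y) log₂ p(x,y)
  p(0,0)=2/9: -0.2222 × log₂(0.2222) = 0.4822
  p(0,1)=5/9: -0.5556 × log₂(0.5556) = 0.4711
  p(1,0)=1/9: -0.1111 × log₂(0.1111) = 0.3522
  p(1,1)=1/9: -0.1111 × log₂(0.1111) = 0.3522
H(X,Y) = 1.6577 bits


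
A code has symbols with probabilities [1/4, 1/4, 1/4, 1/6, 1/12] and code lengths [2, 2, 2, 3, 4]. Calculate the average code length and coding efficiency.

Average length L = Σ p_i × l_i = 2.3333 bits
Entropy H = 2.2296 bits
Efficiency η = H/L × 100% = 95.55%


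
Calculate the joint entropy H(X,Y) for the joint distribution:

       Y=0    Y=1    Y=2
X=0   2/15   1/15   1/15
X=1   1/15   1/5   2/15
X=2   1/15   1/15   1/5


H(X,Y) = -Σ p(x,y) log₂ p(x,y)
  p(0,0)=2/15: -0.1333 × log₂(0.1333) = 0.3876
  p(0,1)=1/15: -0.0667 × log₂(0.0667) = 0.2605
  p(0,2)=1/15: -0.0667 × log₂(0.0667) = 0.2605
  p(1,0)=1/15: -0.0667 × log₂(0.0667) = 0.2605
  p(1,1)=1/5: -0.2000 × log₂(0.2000) = 0.4644
  p(1,2)=2/15: -0.1333 × log₂(0.1333) = 0.3876
  p(2,0)=1/15: -0.0667 × log₂(0.0667) = 0.2605
  p(2,1)=1/15: -0.0667 × log₂(0.0667) = 0.2605
  p(2,2)=1/5: -0.2000 × log₂(0.2000) = 0.4644
H(X,Y) = 3.0062 bits


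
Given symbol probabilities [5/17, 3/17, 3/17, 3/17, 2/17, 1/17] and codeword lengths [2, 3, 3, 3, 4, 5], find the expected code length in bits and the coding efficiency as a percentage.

Average length L = Σ p_i × l_i = 2.9412 bits
Entropy H = 2.4478 bits
Efficiency η = H/L × 100% = 83.23%


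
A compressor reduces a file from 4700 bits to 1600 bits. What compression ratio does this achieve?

Compression ratio = Original / Compressed
= 4700 / 1600 = 2.94:1


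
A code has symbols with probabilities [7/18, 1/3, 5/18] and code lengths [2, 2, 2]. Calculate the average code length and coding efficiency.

Average length L = Σ p_i × l_i = 2.0000 bits
Entropy H = 1.5715 bits
Efficiency η = H/L × 100% = 78.58%


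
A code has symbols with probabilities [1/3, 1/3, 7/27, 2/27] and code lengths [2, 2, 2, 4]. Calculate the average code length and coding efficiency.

Average length L = Σ p_i × l_i = 2.1481 bits
Entropy H = 1.8397 bits
Efficiency η = H/L × 100% = 85.64%


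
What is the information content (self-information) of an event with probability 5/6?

Information content I(x) = -log₂(p(x))
I = -log₂(5/6) = -log₂(0.8333)
I = 0.2630 bits


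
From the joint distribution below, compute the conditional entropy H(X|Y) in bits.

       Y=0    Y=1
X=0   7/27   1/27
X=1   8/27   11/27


H(X|Y) = Σ_y p(y) H(X|Y=y)
  p(Y=0) = 5/9, H(X|Y=0) = 0.9968
  p(Y=1) = 4/9, H(X|Y=1) = 0.4138
H(X|Y) = 0.5556×0.9968 + 0.4444×0.4138 = 0.7377 bits


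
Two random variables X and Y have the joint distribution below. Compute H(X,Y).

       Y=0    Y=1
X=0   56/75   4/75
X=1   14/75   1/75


H(X,Y) = -Σ p(x,y) log₂ p(x,y)
  p(0,0)=56/75: -0.7467 × log₂(0.7467) = 0.3147
  p(0,1)=4/75: -0.0533 × log₂(0.0533) = 0.2255
  p(1,0)=14/75: -0.1867 × log₂(0.1867) = 0.4520
  p(1,1)=1/75: -0.0133 × log₂(0.0133) = 0.0831
H(X,Y) = 1.0753 bits


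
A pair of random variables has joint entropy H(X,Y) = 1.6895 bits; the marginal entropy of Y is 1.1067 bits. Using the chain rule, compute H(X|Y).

Chain rule: H(X,Y) = H(X|Y) + H(Y)
H(X|Y) = H(X,Y) - H(Y) = 1.6895 - 1.1067 = 0.5828 bits


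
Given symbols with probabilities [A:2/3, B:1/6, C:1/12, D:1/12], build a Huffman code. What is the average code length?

Huffman tree construction:
Combine smallest probabilities repeatedly
Resulting codes:
  A: 1 (length 1)
  B: 00 (length 2)
  C: 010 (length 3)
  D: 011 (length 3)
Average length = Σ p(s) × length(s) = 1.5000 bits


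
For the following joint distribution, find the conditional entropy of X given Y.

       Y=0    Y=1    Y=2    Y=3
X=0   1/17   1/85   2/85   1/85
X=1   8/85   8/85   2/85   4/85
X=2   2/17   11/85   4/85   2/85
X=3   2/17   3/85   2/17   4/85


H(X|Y) = Σ_y p(y) H(X|Y=y)
  p(Y=0) = 33/85, H(X|Y=0) = 1.9520
  p(Y=1) = 23/85, H(X|Y=1) = 1.6188
  p(Y=2) = 18/85, H(X|Y=2) = 1.6577
  p(Y=3) = 11/85, H(X|Y=3) = 1.8231
H(X|Y) = 0.3882×1.9520 + 0.2706×1.6188 + 0.2118×1.6577 + 0.1294×1.8231 = 1.7829 bits


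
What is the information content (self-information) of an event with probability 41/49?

Information content I(x) = -log₂(p(x))
I = -log₂(41/49) = -log₂(0.8367)
I = 0.2572 bits


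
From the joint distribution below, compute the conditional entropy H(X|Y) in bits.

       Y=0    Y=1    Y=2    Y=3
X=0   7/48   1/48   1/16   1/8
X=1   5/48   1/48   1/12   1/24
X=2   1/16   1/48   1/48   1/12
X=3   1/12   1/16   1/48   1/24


H(X|Y) = Σ_y p(y) H(X|Y=y)
  p(Y=0) = 19/48, H(X|Y=0) = 1.9313
  p(Y=1) = 1/8, H(X|Y=1) = 1.7925
  p(Y=2) = 3/16, H(X|Y=2) = 1.7527
  p(Y=3) = 7/24, H(X|Y=3) = 1.8424
H(X|Y) = 0.3958×1.9313 + 0.1250×1.7925 + 0.1875×1.7527 + 0.2917×1.8424 = 1.8545 bits


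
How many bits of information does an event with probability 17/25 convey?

Information content I(x) = -log₂(p(x))
I = -log₂(17/25) = -log₂(0.6800)
I = 0.5564 bits


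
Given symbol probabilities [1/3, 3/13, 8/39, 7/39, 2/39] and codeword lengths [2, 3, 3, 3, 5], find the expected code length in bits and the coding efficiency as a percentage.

Average length L = Σ p_i × l_i = 2.7692 bits
Entropy H = 2.1499 bits
Efficiency η = H/L × 100% = 77.63%


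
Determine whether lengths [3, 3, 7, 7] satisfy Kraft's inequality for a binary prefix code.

Kraft inequality: Σ 2^(-l_i) ≤ 1 for prefix-free code
Calculating: 2^(-3) + 2^(-3) + 2^(-7) + 2^(-7)
= 0.125 + 0.125 + 0.0078125 + 0.0078125
= 0.2656
Since 0.2656 ≤ 1, prefix-free code exists


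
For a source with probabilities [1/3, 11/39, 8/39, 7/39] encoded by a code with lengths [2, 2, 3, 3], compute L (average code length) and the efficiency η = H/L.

Average length L = Σ p_i × l_i = 2.3846 bits
Entropy H = 1.9569 bits
Efficiency η = H/L × 100% = 82.06%


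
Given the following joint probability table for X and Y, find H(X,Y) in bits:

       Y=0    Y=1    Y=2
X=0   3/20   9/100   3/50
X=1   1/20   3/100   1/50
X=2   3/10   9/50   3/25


H(X,Y) = -Σ p(x,y) log₂ p(x,y)
  p(0,0)=3/20: -0.1500 × log₂(0.1500) = 0.4105
  p(0,1)=9/100: -0.0900 × log₂(0.0900) = 0.3127
  p(0,2)=3/50: -0.0600 × log₂(0.0600) = 0.2435
  p(1,0)=1/20: -0.0500 × log₂(0.0500) = 0.2161
  p(1,1)=3/100: -0.0300 × log₂(0.0300) = 0.1518
  p(1,2)=1/50: -0.0200 × log₂(0.0200) = 0.1129
  p(2,0)=3/10: -0.3000 × log₂(0.3000) = 0.5211
  p(2,1)=9/50: -0.1800 × log₂(0.1800) = 0.4453
  p(2,2)=3/25: -0.1200 × log₂(0.1200) = 0.3671
H(X,Y) = 2.7809 bits


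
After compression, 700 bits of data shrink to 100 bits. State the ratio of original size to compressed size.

Compression ratio = Original / Compressed
= 700 / 100 = 7.00:1


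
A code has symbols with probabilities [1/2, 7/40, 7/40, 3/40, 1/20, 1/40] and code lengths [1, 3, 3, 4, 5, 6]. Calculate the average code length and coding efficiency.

Average length L = Σ p_i × l_i = 2.2500 bits
Entropy H = 2.0095 bits
Efficiency η = H/L × 100% = 89.31%


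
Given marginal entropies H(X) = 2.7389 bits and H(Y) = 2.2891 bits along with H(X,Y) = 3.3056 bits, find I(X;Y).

I(X;Y) = H(X) + H(Y) - H(X,Y)
I(X;Y) = 2.7389 + 2.2891 - 3.3056 = 1.7224 bits


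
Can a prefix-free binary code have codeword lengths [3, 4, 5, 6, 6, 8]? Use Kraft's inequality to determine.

Kraft inequality: Σ 2^(-l_i) ≤ 1 for prefix-free code
Calculating: 2^(-3) + 2^(-4) + 2^(-5) + 2^(-6) + 2^(-6) + 2^(-8)
= 0.125 + 0.0625 + 0.03125 + 0.015625 + 0.015625 + 0.00390625
= 0.2539
Since 0.2539 ≤ 1, prefix-free code exists


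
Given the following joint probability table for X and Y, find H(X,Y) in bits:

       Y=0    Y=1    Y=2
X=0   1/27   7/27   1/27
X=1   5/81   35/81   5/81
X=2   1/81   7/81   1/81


H(X,Y) = -Σ p(x,y) log₂ p(x,y)
  p(0,0)=1/27: -0.0370 × log₂(0.0370) = 0.1761
  p(0,1)=7/27: -0.2593 × log₂(0.2593) = 0.5049
  p(0,2)=1/27: -0.0370 × log₂(0.0370) = 0.1761
  p(1,0)=5/81: -0.0617 × log₂(0.0617) = 0.2480
  p(1,1)=35/81: -0.4321 × log₂(0.4321) = 0.5231
  p(1,2)=5/81: -0.0617 × log₂(0.0617) = 0.2480
  p(2,0)=1/81: -0.0123 × log₂(0.0123) = 0.0783
  p(2,1)=7/81: -0.0864 × log₂(0.0864) = 0.3053
  p(2,2)=1/81: -0.0123 × log₂(0.0123) = 0.0783
H(X,Y) = 2.3381 bits


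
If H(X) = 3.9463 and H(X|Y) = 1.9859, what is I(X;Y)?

I(X;Y) = H(X) - H(X|Y)
I(X;Y) = 3.9463 - 1.9859 = 1.9604 bits


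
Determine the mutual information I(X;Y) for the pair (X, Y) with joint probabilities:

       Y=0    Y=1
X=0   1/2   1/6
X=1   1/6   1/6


H(X) = 0.9183, H(Y) = 0.9183, H(X,Y) = 1.7925
I(X;Y) = H(X) + H(Y) - H(X,Y) = 0.0441 bits


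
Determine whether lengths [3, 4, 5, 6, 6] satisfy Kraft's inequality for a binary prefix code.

Kraft inequality: Σ 2^(-l_i) ≤ 1 for prefix-free code
Calculating: 2^(-3) + 2^(-4) + 2^(-5) + 2^(-6) + 2^(-6)
= 0.125 + 0.0625 + 0.03125 + 0.015625 + 0.015625
= 0.2500
Since 0.2500 ≤ 1, prefix-free code exists


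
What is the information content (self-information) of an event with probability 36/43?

Information content I(x) = -log₂(p(x))
I = -log₂(36/43) = -log₂(0.8372)
I = 0.2563 bits


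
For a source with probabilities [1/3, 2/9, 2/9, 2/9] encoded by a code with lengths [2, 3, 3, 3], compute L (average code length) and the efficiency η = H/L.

Average length L = Σ p_i × l_i = 2.6667 bits
Entropy H = 1.9749 bits
Efficiency η = H/L × 100% = 74.06%


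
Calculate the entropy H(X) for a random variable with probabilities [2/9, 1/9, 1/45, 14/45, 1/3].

H(X) = -Σ p(x) log₂ p(x)
  -2/9 × log₂(2/9) = 0.4822
  -1/9 × log₂(1/9) = 0.3522
  -1/45 × log₂(1/45) = 0.1220
  -14/45 × log₂(14/45) = 0.5241
  -1/3 × log₂(1/3) = 0.5283
H(X) = 2.0088 bits


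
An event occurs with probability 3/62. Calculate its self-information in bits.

Information content I(x) = -log₂(p(x))
I = -log₂(3/62) = -log₂(0.0484)
I = 4.3692 bits


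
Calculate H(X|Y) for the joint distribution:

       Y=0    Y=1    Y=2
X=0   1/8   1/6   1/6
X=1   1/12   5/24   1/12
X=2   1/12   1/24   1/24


H(X|Y) = Σ_y p(y) H(X|Y=y)
  p(Y=0) = 7/24, H(X|Y=0) = 1.5567
  p(Y=1) = 5/12, H(X|Y=1) = 1.3610
  p(Y=2) = 7/24, H(X|Y=2) = 1.3788
H(X|Y) = 0.2917×1.5567 + 0.4167×1.3610 + 0.2917×1.3788 = 1.4232 bits


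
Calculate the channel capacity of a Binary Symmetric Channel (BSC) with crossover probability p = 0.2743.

For BSC with error probability p:
C = 1 - H(p) where H(p) is binary entropy
H(0.2743) = -0.2743 × log₂(0.2743) - 0.7257 × log₂(0.7257)
H(p) = 0.8476
C = 1 - 0.8476 = 0.1524 bits/use


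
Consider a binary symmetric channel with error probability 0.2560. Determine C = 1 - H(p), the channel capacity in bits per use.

For BSC with error probability p:
C = 1 - H(p) where H(p) is binary entropy
H(0.2560) = -0.2560 × log₂(0.2560) - 0.7440 × log₂(0.7440)
H(p) = 0.8207
C = 1 - 0.8207 = 0.1793 bits/use


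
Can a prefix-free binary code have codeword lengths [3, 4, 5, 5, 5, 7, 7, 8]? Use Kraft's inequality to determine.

Kraft inequality: Σ 2^(-l_i) ≤ 1 for prefix-free code
Calculating: 2^(-3) + 2^(-4) + 2^(-5) + 2^(-5) + 2^(-5) + 2^(-7) + 2^(-7) + 2^(-8)
= 0.125 + 0.0625 + 0.03125 + 0.03125 + 0.03125 + 0.0078125 + 0.0078125 + 0.00390625
= 0.3008
Since 0.3008 ≤ 1, prefix-free code exists


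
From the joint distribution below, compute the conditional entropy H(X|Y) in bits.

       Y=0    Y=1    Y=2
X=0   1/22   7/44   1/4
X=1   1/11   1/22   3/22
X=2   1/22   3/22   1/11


H(X|Y) = Σ_y p(y) H(X|Y=y)
  p(Y=0) = 2/11, H(X|Y=0) = 1.5000
  p(Y=1) = 15/44, H(X|Y=1) = 1.4295
  p(Y=2) = 21/44, H(X|Y=2) = 1.4607
H(X|Y) = 0.1818×1.5000 + 0.3409×1.4295 + 0.4773×1.4607 = 1.4572 bits


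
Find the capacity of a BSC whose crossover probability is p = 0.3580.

For BSC with error probability p:
C = 1 - H(p) where H(p) is binary entropy
H(0.3580) = -0.3580 × log₂(0.3580) - 0.6420 × log₂(0.6420)
H(p) = 0.9410
C = 1 - 0.9410 = 0.0590 bits/use


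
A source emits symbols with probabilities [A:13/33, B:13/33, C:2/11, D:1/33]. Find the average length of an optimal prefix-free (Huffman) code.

Huffman tree construction:
Combine smallest probabilities repeatedly
Resulting codes:
  A: 11 (length 2)
  B: 0 (length 1)
  C: 101 (length 3)
  D: 100 (length 3)
Average length = Σ p(s) × length(s) = 1.8182 bits


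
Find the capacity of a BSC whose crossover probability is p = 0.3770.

For BSC with error probability p:
C = 1 - H(p) where H(p) is binary entropy
H(0.3770) = -0.3770 × log₂(0.3770) - 0.6230 × log₂(0.6230)
H(p) = 0.9559
C = 1 - 0.9559 = 0.0441 bits/use


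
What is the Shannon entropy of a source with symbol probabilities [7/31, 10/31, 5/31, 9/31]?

H(X) = -Σ p(x) log₂ p(x)
  -7/31 × log₂(7/31) = 0.4848
  -10/31 × log₂(10/31) = 0.5265
  -5/31 × log₂(5/31) = 0.4246
  -9/31 × log₂(9/31) = 0.5180
H(X) = 1.9539 bits


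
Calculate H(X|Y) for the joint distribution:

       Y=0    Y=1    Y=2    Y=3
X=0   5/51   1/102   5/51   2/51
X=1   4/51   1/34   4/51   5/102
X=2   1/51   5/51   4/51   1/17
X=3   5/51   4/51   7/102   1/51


H(X|Y) = Σ_y p(y) H(X|Y=y)
  p(Y=0) = 5/17, H(X|Y=0) = 1.8256
  p(Y=1) = 11/51, H(X|Y=1) = 1.6424
  p(Y=2) = 11/34, H(X|Y=2) = 1.9877
  p(Y=3) = 1/6, H(X|Y=3) = 1.9040
H(X|Y) = 0.2941×1.8256 + 0.2157×1.6424 + 0.3235×1.9877 + 0.1667×1.9040 = 1.8516 bits


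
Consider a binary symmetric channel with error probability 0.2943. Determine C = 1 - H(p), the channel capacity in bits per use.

For BSC with error probability p:
C = 1 - H(p) where H(p) is binary entropy
H(0.2943) = -0.2943 × log₂(0.2943) - 0.7057 × log₂(0.7057)
H(p) = 0.8742
C = 1 - 0.8742 = 0.1258 bits/use


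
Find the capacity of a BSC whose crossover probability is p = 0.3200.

For BSC with error probability p:
C = 1 - H(p) where H(p) is binary entropy
H(0.3200) = -0.3200 × log₂(0.3200) - 0.6800 × log₂(0.6800)
H(p) = 0.9044
C = 1 - 0.9044 = 0.0956 bits/use


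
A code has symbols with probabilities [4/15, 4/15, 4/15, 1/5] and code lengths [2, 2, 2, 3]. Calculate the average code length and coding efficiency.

Average length L = Σ p_i × l_i = 2.2000 bits
Entropy H = 1.9899 bits
Efficiency η = H/L × 100% = 90.45%


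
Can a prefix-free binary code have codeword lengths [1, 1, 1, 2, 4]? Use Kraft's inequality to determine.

Kraft inequality: Σ 2^(-l_i) ≤ 1 for prefix-free code
Calculating: 2^(-1) + 2^(-1) + 2^(-1) + 2^(-2) + 2^(-4)
= 0.5 + 0.5 + 0.5 + 0.25 + 0.0625
= 1.8125
Since 1.8125 > 1, prefix-free code does not exist


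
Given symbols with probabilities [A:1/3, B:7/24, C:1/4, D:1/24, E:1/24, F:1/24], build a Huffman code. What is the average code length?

Huffman tree construction:
Combine smallest probabilities repeatedly
Resulting codes:
  A: 11 (length 2)
  B: 10 (length 2)
  C: 01 (length 2)
  D: 0010 (length 4)
  E: 0011 (length 4)
  F: 000 (length 3)
Average length = Σ p(s) × length(s) = 2.2083 bits


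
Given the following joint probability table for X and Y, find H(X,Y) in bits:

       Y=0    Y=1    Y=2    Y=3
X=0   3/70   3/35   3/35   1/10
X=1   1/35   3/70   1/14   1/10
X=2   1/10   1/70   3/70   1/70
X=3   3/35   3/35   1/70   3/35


H(X,Y) = -Σ p(x,y) log₂ p(x,y)
  p(0,0)=3/70: -0.0429 × log₂(0.0429) = 0.1948
  p(0,1)=3/35: -0.0857 × log₂(0.0857) = 0.3038
  p(0,2)=3/35: -0.0857 × log₂(0.0857) = 0.3038
  p(0,3)=1/10: -0.1000 × log₂(0.1000) = 0.3322
  p(1,0)=1/35: -0.0286 × log₂(0.0286) = 0.1466
  p(1,1)=3/70: -0.0429 × log₂(0.0429) = 0.1948
  p(1,2)=1/14: -0.0714 × log₂(0.0714) = 0.2720
  p(1,3)=1/10: -0.1000 × log₂(0.1000) = 0.3322
  p(2,0)=1/10: -0.1000 × log₂(0.1000) = 0.3322
  p(2,1)=1/70: -0.0143 × log₂(0.0143) = 0.0876
  p(2,2)=3/70: -0.0429 × log₂(0.0429) = 0.1948
  p(2,3)=1/70: -0.0143 × log₂(0.0143) = 0.0876
  p(3,0)=3/35: -0.0857 × log₂(0.0857) = 0.3038
  p(3,1)=3/35: -0.0857 × log₂(0.0857) = 0.3038
  p(3,2)=1/70: -0.0143 × log₂(0.0143) = 0.0876
  p(3,3)=3/35: -0.0857 × log₂(0.0857) = 0.3038
H(X,Y) = 3.7810 bits


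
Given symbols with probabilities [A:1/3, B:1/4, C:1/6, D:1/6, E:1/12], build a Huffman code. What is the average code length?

Huffman tree construction:
Combine smallest probabilities repeatedly
Resulting codes:
  A: 11 (length 2)
  B: 01 (length 2)
  C: 101 (length 3)
  D: 00 (length 2)
  E: 100 (length 3)
Average length = Σ p(s) × length(s) = 2.2500 bits


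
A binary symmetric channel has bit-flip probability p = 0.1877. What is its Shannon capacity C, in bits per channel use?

For BSC with error probability p:
C = 1 - H(p) where H(p) is binary entropy
H(0.1877) = -0.1877 × log₂(0.1877) - 0.8123 × log₂(0.8123)
H(p) = 0.6966
C = 1 - 0.6966 = 0.3034 bits/use


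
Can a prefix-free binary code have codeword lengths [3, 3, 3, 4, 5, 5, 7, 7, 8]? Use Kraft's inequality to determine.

Kraft inequality: Σ 2^(-l_i) ≤ 1 for prefix-free code
Calculating: 2^(-3) + 2^(-3) + 2^(-3) + 2^(-4) + 2^(-5) + 2^(-5) + 2^(-7) + 2^(-7) + 2^(-8)
= 0.125 + 0.125 + 0.125 + 0.0625 + 0.03125 + 0.03125 + 0.0078125 + 0.0078125 + 0.00390625
= 0.5195
Since 0.5195 ≤ 1, prefix-free code exists


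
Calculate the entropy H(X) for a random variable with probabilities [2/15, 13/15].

H(X) = -Σ p(x) log₂ p(x)
  -2/15 × log₂(2/15) = 0.3876
  -13/15 × log₂(13/15) = 0.1789
H(X) = 0.5665 bits


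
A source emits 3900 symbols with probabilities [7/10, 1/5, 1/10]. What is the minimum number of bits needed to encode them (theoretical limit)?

Entropy H = 1.1568 bits/symbol
Minimum bits = H × n = 1.1568 × 3900
= 4511.44 bits


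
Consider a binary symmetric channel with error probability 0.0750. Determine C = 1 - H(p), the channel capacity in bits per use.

For BSC with error probability p:
C = 1 - H(p) where H(p) is binary entropy
H(0.0750) = -0.0750 × log₂(0.0750) - 0.9250 × log₂(0.9250)
H(p) = 0.3843
C = 1 - 0.3843 = 0.6157 bits/use


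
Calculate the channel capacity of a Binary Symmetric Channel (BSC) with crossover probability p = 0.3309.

For BSC with error probability p:
C = 1 - H(p) where H(p) is binary entropy
H(0.3309) = -0.3309 × log₂(0.3309) - 0.6691 × log₂(0.6691)
H(p) = 0.9158
C = 1 - 0.9158 = 0.0842 bits/use


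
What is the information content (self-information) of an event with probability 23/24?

Information content I(x) = -log₂(p(x))
I = -log₂(23/24) = -log₂(0.9583)
I = 0.0614 bits


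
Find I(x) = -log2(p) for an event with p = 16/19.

Information content I(x) = -log₂(p(x))
I = -log₂(16/19) = -log₂(0.8421)
I = 0.2479 bits


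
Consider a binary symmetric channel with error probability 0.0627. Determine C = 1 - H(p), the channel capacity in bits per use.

For BSC with error probability p:
C = 1 - H(p) where H(p) is binary entropy
H(0.0627) = -0.0627 × log₂(0.0627) - 0.9373 × log₂(0.9373)
H(p) = 0.3381
C = 1 - 0.3381 = 0.6619 bits/use


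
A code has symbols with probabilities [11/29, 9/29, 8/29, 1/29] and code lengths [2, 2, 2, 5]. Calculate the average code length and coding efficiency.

Average length L = Σ p_i × l_i = 2.1034 bits
Entropy H = 1.7344 bits
Efficiency η = H/L × 100% = 82.46%


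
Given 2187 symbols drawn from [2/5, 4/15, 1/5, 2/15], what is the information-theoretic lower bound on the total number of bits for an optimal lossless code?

Entropy H = 1.8892 bits/symbol
Minimum bits = H × n = 1.8892 × 2187
= 4131.78 bits


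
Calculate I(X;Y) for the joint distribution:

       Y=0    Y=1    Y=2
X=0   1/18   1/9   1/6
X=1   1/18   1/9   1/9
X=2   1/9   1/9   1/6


H(X) = 1.5715, H(Y) = 1.5305, H(X,Y) = 3.0860
I(X;Y) = H(X) + H(Y) - H(X,Y) = 0.0160 bits


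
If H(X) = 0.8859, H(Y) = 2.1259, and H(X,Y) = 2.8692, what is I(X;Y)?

I(X;Y) = H(X) + H(Y) - H(X,Y)
I(X;Y) = 0.8859 + 2.1259 - 2.8692 = 0.1426 bits


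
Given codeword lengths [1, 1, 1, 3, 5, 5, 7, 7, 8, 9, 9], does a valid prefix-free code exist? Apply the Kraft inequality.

Kraft inequality: Σ 2^(-l_i) ≤ 1 for prefix-free code
Calculating: 2^(-1) + 2^(-1) + 2^(-1) + 2^(-3) + 2^(-5) + 2^(-5) + 2^(-7) + 2^(-7) + 2^(-8) + 2^(-9) + 2^(-9)
= 0.5 + 0.5 + 0.5 + 0.125 + 0.03125 + 0.03125 + 0.0078125 + 0.0078125 + 0.00390625 + 0.001953125 + 0.001953125
= 1.7109
Since 1.7109 > 1, prefix-free code does not exist


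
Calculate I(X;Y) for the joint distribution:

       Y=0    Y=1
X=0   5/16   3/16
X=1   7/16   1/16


H(X) = 1.0000, H(Y) = 0.8113, H(X,Y) = 1.7490
I(X;Y) = H(X) + H(Y) - H(X,Y) = 0.0623 bits


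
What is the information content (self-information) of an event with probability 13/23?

Information content I(x) = -log₂(p(x))
I = -log₂(13/23) = -log₂(0.5652)
I = 0.8231 bits


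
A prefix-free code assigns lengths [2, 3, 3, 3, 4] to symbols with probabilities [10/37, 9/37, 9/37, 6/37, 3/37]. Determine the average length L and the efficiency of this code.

Average length L = Σ p_i × l_i = 2.8108 bits
Entropy H = 2.2218 bits
Efficiency η = H/L × 100% = 79.05%


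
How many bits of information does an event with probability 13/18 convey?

Information content I(x) = -log₂(p(x))
I = -log₂(13/18) = -log₂(0.7222)
I = 0.4695 bits


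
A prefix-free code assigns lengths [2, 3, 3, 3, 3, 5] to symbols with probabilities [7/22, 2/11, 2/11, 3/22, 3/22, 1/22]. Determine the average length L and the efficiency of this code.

Average length L = Σ p_i × l_i = 2.7727 bits
Entropy H = 2.4066 bits
Efficiency η = H/L × 100% = 86.80%


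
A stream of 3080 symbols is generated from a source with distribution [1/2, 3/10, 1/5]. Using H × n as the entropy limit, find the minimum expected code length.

Entropy H = 1.4855 bits/symbol
Minimum bits = H × n = 1.4855 × 3080
= 4575.26 bits


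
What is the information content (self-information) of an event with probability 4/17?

Information content I(x) = -log₂(p(x))
I = -log₂(4/17) = -log₂(0.2353)
I = 2.0875 bits


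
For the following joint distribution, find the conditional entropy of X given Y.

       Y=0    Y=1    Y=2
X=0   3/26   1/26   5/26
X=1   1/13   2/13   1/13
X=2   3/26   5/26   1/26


H(X|Y) = Σ_y p(y) H(X|Y=y)
  p(Y=0) = 4/13, H(X|Y=0) = 1.5613
  p(Y=1) = 5/13, H(X|Y=1) = 1.3610
  p(Y=2) = 4/13, H(X|Y=2) = 1.2988
H(X|Y) = 0.3077×1.5613 + 0.3846×1.3610 + 0.3077×1.2988 = 1.4035 bits


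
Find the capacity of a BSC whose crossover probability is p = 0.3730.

For BSC with error probability p:
C = 1 - H(p) where H(p) is binary entropy
H(0.3730) = -0.3730 × log₂(0.3730) - 0.6270 × log₂(0.6270)
H(p) = 0.9529
C = 1 - 0.9529 = 0.0471 bits/use


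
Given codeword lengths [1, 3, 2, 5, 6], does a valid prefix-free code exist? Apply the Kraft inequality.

Kraft inequality: Σ 2^(-l_i) ≤ 1 for prefix-free code
Calculating: 2^(-1) + 2^(-3) + 2^(-2) + 2^(-5) + 2^(-6)
= 0.5 + 0.125 + 0.25 + 0.03125 + 0.015625
= 0.9219
Since 0.9219 ≤ 1, prefix-free code exists


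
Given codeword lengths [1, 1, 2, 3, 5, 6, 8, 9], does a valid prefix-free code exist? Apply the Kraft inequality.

Kraft inequality: Σ 2^(-l_i) ≤ 1 for prefix-free code
Calculating: 2^(-1) + 2^(-1) + 2^(-2) + 2^(-3) + 2^(-5) + 2^(-6) + 2^(-8) + 2^(-9)
= 0.5 + 0.5 + 0.25 + 0.125 + 0.03125 + 0.015625 + 0.00390625 + 0.001953125
= 1.4277
Since 1.4277 > 1, prefix-free code does not exist


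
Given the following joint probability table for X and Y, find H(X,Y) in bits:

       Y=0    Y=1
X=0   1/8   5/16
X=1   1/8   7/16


H(X,Y) = -Σ p(x,y) log₂ p(x,y)
  p(0,0)=1/8: -0.1250 × log₂(0.1250) = 0.3750
  p(0,1)=5/16: -0.3125 × log₂(0.3125) = 0.5244
  p(1,0)=1/8: -0.1250 × log₂(0.1250) = 0.3750
  p(1,1)=7/16: -0.4375 × log₂(0.4375) = 0.5218
H(X,Y) = 1.7962 bits


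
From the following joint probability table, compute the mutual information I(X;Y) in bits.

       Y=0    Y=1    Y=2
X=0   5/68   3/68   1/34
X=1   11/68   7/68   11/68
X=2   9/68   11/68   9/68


H(X) = 1.4554, H(Y) = 1.5810, H(X,Y) = 3.0105
I(X;Y) = H(X) + H(Y) - H(X,Y) = 0.0259 bits


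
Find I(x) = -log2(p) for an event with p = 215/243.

Information content I(x) = -log₂(p(x))
I = -log₂(215/243) = -log₂(0.8848)
I = 0.1766 bits


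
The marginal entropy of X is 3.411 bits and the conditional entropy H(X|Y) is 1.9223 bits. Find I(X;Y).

I(X;Y) = H(X) - H(X|Y)
I(X;Y) = 3.411 - 1.9223 = 1.4887 bits


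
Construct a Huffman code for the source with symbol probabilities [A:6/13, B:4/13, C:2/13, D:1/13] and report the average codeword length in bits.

Huffman tree construction:
Combine smallest probabilities repeatedly
Resulting codes:
  A: 0 (length 1)
  B: 11 (length 2)
  C: 101 (length 3)
  D: 100 (length 3)
Average length = Σ p(s) × length(s) = 1.7692 bits


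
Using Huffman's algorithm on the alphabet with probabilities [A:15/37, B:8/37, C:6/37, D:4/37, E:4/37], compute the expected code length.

Huffman tree construction:
Combine smallest probabilities repeatedly
Resulting codes:
  A: 0 (length 1)
  B: 111 (length 3)
  C: 110 (length 3)
  D: 100 (length 3)
  E: 101 (length 3)
Average length = Σ p(s) × length(s) = 2.1892 bits


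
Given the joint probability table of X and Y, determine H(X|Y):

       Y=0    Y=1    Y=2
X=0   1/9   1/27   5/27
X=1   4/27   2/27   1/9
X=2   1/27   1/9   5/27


H(X|Y) = Σ_y p(y) H(X|Y=y)
  p(Y=0) = 8/27, H(X|Y=0) = 1.4056
  p(Y=1) = 2/9, H(X|Y=1) = 1.4591
  p(Y=2) = 13/27, H(X|Y=2) = 1.5486
H(X|Y) = 0.2963×1.4056 + 0.2222×1.4591 + 0.4815×1.5486 = 1.4864 bits


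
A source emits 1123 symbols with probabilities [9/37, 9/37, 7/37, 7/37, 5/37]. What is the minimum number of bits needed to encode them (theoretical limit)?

Entropy H = 2.2913 bits/symbol
Minimum bits = H × n = 2.2913 × 1123
= 2573.14 bits


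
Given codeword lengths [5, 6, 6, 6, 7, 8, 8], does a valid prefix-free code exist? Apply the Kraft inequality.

Kraft inequality: Σ 2^(-l_i) ≤ 1 for prefix-free code
Calculating: 2^(-5) + 2^(-6) + 2^(-6) + 2^(-6) + 2^(-7) + 2^(-8) + 2^(-8)
= 0.03125 + 0.015625 + 0.015625 + 0.015625 + 0.0078125 + 0.00390625 + 0.00390625
= 0.0938
Since 0.0938 ≤ 1, prefix-free code exists


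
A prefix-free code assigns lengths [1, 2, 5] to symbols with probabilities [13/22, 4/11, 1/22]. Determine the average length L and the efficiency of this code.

Average length L = Σ p_i × l_i = 1.5455 bits
Entropy H = 1.1819 bits
Efficiency η = H/L × 100% = 76.48%


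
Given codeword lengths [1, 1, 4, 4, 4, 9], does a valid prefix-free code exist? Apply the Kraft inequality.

Kraft inequality: Σ 2^(-l_i) ≤ 1 for prefix-free code
Calculating: 2^(-1) + 2^(-1) + 2^(-4) + 2^(-4) + 2^(-4) + 2^(-9)
= 0.5 + 0.5 + 0.0625 + 0.0625 + 0.0625 + 0.001953125
= 1.1895
Since 1.1895 > 1, prefix-free code does not exist


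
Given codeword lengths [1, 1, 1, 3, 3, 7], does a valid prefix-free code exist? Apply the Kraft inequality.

Kraft inequality: Σ 2^(-l_i) ≤ 1 for prefix-free code
Calculating: 2^(-1) + 2^(-1) + 2^(-1) + 2^(-3) + 2^(-3) + 2^(-7)
= 0.5 + 0.5 + 0.5 + 0.125 + 0.125 + 0.0078125
= 1.7578
Since 1.7578 > 1, prefix-free code does not exist


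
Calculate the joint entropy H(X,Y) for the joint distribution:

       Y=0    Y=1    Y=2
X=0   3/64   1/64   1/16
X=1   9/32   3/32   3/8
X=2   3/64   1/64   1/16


H(X,Y) = -Σ p(x,y) log₂ p(x,y)
  p(0,0)=3/64: -0.0469 × log₂(0.0469) = 0.2070
  p(0,1)=1/64: -0.0156 × log₂(0.0156) = 0.0938
  p(0,2)=1/16: -0.0625 × log₂(0.0625) = 0.2500
  p(1,0)=9/32: -0.2812 × log₂(0.2812) = 0.5147
  p(1,1)=3/32: -0.0938 × log₂(0.0938) = 0.3202
  p(1,2)=3/8: -0.3750 × log₂(0.3750) = 0.5306
  p(2,0)=3/64: -0.0469 × log₂(0.0469) = 0.2070
  p(2,1)=1/64: -0.0156 × log₂(0.0156) = 0.0938
  p(2,2)=1/16: -0.0625 × log₂(0.0625) = 0.2500
H(X,Y) = 2.4669 bits
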